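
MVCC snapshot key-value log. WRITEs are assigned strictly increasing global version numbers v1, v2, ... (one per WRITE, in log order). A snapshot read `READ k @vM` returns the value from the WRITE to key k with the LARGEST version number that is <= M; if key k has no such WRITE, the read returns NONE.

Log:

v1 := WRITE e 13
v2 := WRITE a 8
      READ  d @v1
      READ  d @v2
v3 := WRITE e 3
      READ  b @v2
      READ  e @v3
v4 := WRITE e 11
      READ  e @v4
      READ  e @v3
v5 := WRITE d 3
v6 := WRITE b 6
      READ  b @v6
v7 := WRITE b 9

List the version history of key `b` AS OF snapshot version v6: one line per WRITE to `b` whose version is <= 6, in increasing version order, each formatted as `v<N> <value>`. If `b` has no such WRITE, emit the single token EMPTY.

Scan writes for key=b with version <= 6:
  v1 WRITE e 13 -> skip
  v2 WRITE a 8 -> skip
  v3 WRITE e 3 -> skip
  v4 WRITE e 11 -> skip
  v5 WRITE d 3 -> skip
  v6 WRITE b 6 -> keep
  v7 WRITE b 9 -> drop (> snap)
Collected: [(6, 6)]

Answer: v6 6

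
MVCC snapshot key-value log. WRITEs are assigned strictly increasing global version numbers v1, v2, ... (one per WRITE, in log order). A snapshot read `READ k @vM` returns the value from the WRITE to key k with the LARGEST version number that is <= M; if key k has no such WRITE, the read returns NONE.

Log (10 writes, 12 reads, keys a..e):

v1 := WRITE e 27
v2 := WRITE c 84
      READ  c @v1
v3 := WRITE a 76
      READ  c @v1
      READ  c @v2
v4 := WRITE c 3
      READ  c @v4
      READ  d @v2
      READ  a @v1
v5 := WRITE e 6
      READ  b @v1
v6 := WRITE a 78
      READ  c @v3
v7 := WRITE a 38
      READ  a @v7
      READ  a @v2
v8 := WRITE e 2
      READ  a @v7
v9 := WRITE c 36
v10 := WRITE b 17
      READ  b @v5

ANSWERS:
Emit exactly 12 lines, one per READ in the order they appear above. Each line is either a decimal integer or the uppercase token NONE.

Answer: NONE
NONE
84
3
NONE
NONE
NONE
84
38
NONE
38
NONE

Derivation:
v1: WRITE e=27  (e history now [(1, 27)])
v2: WRITE c=84  (c history now [(2, 84)])
READ c @v1: history=[(2, 84)] -> no version <= 1 -> NONE
v3: WRITE a=76  (a history now [(3, 76)])
READ c @v1: history=[(2, 84)] -> no version <= 1 -> NONE
READ c @v2: history=[(2, 84)] -> pick v2 -> 84
v4: WRITE c=3  (c history now [(2, 84), (4, 3)])
READ c @v4: history=[(2, 84), (4, 3)] -> pick v4 -> 3
READ d @v2: history=[] -> no version <= 2 -> NONE
READ a @v1: history=[(3, 76)] -> no version <= 1 -> NONE
v5: WRITE e=6  (e history now [(1, 27), (5, 6)])
READ b @v1: history=[] -> no version <= 1 -> NONE
v6: WRITE a=78  (a history now [(3, 76), (6, 78)])
READ c @v3: history=[(2, 84), (4, 3)] -> pick v2 -> 84
v7: WRITE a=38  (a history now [(3, 76), (6, 78), (7, 38)])
READ a @v7: history=[(3, 76), (6, 78), (7, 38)] -> pick v7 -> 38
READ a @v2: history=[(3, 76), (6, 78), (7, 38)] -> no version <= 2 -> NONE
v8: WRITE e=2  (e history now [(1, 27), (5, 6), (8, 2)])
READ a @v7: history=[(3, 76), (6, 78), (7, 38)] -> pick v7 -> 38
v9: WRITE c=36  (c history now [(2, 84), (4, 3), (9, 36)])
v10: WRITE b=17  (b history now [(10, 17)])
READ b @v5: history=[(10, 17)] -> no version <= 5 -> NONE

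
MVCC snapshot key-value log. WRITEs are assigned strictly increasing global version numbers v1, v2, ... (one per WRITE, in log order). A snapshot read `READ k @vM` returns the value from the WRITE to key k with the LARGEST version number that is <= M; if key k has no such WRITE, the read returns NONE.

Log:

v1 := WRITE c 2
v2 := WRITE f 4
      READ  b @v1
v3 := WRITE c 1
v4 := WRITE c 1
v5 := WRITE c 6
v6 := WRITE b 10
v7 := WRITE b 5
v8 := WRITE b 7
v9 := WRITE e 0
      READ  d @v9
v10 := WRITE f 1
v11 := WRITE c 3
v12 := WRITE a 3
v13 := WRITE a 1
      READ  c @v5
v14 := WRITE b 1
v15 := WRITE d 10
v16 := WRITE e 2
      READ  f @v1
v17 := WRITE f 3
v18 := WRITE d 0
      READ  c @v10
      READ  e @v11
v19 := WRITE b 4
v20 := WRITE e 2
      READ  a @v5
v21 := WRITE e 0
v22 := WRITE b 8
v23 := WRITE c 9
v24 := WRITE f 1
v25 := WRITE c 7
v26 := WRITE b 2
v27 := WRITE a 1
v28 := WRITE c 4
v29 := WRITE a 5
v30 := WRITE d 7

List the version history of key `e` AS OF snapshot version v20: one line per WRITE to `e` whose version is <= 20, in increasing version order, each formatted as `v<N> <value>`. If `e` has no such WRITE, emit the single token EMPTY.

Answer: v9 0
v16 2
v20 2

Derivation:
Scan writes for key=e with version <= 20:
  v1 WRITE c 2 -> skip
  v2 WRITE f 4 -> skip
  v3 WRITE c 1 -> skip
  v4 WRITE c 1 -> skip
  v5 WRITE c 6 -> skip
  v6 WRITE b 10 -> skip
  v7 WRITE b 5 -> skip
  v8 WRITE b 7 -> skip
  v9 WRITE e 0 -> keep
  v10 WRITE f 1 -> skip
  v11 WRITE c 3 -> skip
  v12 WRITE a 3 -> skip
  v13 WRITE a 1 -> skip
  v14 WRITE b 1 -> skip
  v15 WRITE d 10 -> skip
  v16 WRITE e 2 -> keep
  v17 WRITE f 3 -> skip
  v18 WRITE d 0 -> skip
  v19 WRITE b 4 -> skip
  v20 WRITE e 2 -> keep
  v21 WRITE e 0 -> drop (> snap)
  v22 WRITE b 8 -> skip
  v23 WRITE c 9 -> skip
  v24 WRITE f 1 -> skip
  v25 WRITE c 7 -> skip
  v26 WRITE b 2 -> skip
  v27 WRITE a 1 -> skip
  v28 WRITE c 4 -> skip
  v29 WRITE a 5 -> skip
  v30 WRITE d 7 -> skip
Collected: [(9, 0), (16, 2), (20, 2)]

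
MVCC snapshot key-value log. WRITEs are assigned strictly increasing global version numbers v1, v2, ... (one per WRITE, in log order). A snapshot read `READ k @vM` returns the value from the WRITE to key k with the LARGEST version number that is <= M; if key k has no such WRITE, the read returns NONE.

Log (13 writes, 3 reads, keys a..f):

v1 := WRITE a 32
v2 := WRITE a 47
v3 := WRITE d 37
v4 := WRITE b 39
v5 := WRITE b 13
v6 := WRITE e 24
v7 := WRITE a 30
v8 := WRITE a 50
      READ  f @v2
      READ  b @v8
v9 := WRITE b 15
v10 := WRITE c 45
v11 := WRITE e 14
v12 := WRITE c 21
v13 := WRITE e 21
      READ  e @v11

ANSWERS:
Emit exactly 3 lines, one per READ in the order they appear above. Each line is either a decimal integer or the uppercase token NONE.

v1: WRITE a=32  (a history now [(1, 32)])
v2: WRITE a=47  (a history now [(1, 32), (2, 47)])
v3: WRITE d=37  (d history now [(3, 37)])
v4: WRITE b=39  (b history now [(4, 39)])
v5: WRITE b=13  (b history now [(4, 39), (5, 13)])
v6: WRITE e=24  (e history now [(6, 24)])
v7: WRITE a=30  (a history now [(1, 32), (2, 47), (7, 30)])
v8: WRITE a=50  (a history now [(1, 32), (2, 47), (7, 30), (8, 50)])
READ f @v2: history=[] -> no version <= 2 -> NONE
READ b @v8: history=[(4, 39), (5, 13)] -> pick v5 -> 13
v9: WRITE b=15  (b history now [(4, 39), (5, 13), (9, 15)])
v10: WRITE c=45  (c history now [(10, 45)])
v11: WRITE e=14  (e history now [(6, 24), (11, 14)])
v12: WRITE c=21  (c history now [(10, 45), (12, 21)])
v13: WRITE e=21  (e history now [(6, 24), (11, 14), (13, 21)])
READ e @v11: history=[(6, 24), (11, 14), (13, 21)] -> pick v11 -> 14

Answer: NONE
13
14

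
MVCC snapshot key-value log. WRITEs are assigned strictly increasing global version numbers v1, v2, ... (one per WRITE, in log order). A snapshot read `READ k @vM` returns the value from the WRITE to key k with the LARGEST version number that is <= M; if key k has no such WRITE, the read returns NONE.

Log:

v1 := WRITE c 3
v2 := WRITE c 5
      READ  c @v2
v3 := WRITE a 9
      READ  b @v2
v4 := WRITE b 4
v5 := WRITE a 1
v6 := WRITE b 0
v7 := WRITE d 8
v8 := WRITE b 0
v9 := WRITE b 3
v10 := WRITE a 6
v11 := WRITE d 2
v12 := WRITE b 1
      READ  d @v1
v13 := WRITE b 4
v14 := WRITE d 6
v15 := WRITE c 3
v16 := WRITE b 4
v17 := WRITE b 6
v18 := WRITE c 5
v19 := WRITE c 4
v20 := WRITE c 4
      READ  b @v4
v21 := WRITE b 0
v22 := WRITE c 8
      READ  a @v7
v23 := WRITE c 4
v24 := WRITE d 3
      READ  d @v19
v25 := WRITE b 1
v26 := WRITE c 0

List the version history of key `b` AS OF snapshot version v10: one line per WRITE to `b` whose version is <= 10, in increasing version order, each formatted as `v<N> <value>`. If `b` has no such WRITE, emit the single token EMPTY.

Answer: v4 4
v6 0
v8 0
v9 3

Derivation:
Scan writes for key=b with version <= 10:
  v1 WRITE c 3 -> skip
  v2 WRITE c 5 -> skip
  v3 WRITE a 9 -> skip
  v4 WRITE b 4 -> keep
  v5 WRITE a 1 -> skip
  v6 WRITE b 0 -> keep
  v7 WRITE d 8 -> skip
  v8 WRITE b 0 -> keep
  v9 WRITE b 3 -> keep
  v10 WRITE a 6 -> skip
  v11 WRITE d 2 -> skip
  v12 WRITE b 1 -> drop (> snap)
  v13 WRITE b 4 -> drop (> snap)
  v14 WRITE d 6 -> skip
  v15 WRITE c 3 -> skip
  v16 WRITE b 4 -> drop (> snap)
  v17 WRITE b 6 -> drop (> snap)
  v18 WRITE c 5 -> skip
  v19 WRITE c 4 -> skip
  v20 WRITE c 4 -> skip
  v21 WRITE b 0 -> drop (> snap)
  v22 WRITE c 8 -> skip
  v23 WRITE c 4 -> skip
  v24 WRITE d 3 -> skip
  v25 WRITE b 1 -> drop (> snap)
  v26 WRITE c 0 -> skip
Collected: [(4, 4), (6, 0), (8, 0), (9, 3)]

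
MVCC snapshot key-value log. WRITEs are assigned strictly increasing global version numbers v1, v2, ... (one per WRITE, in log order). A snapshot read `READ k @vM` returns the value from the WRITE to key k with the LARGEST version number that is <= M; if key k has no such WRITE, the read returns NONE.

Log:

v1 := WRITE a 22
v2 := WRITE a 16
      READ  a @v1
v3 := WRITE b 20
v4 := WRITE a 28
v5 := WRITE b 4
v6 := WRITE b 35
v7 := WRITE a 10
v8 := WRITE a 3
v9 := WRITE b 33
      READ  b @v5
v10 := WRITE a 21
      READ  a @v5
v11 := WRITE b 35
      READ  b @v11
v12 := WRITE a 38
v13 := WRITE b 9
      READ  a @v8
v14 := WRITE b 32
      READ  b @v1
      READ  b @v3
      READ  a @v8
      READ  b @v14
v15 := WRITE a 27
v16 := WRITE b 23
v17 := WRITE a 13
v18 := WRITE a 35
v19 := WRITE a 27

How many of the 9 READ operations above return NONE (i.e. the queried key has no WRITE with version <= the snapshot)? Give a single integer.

v1: WRITE a=22  (a history now [(1, 22)])
v2: WRITE a=16  (a history now [(1, 22), (2, 16)])
READ a @v1: history=[(1, 22), (2, 16)] -> pick v1 -> 22
v3: WRITE b=20  (b history now [(3, 20)])
v4: WRITE a=28  (a history now [(1, 22), (2, 16), (4, 28)])
v5: WRITE b=4  (b history now [(3, 20), (5, 4)])
v6: WRITE b=35  (b history now [(3, 20), (5, 4), (6, 35)])
v7: WRITE a=10  (a history now [(1, 22), (2, 16), (4, 28), (7, 10)])
v8: WRITE a=3  (a history now [(1, 22), (2, 16), (4, 28), (7, 10), (8, 3)])
v9: WRITE b=33  (b history now [(3, 20), (5, 4), (6, 35), (9, 33)])
READ b @v5: history=[(3, 20), (5, 4), (6, 35), (9, 33)] -> pick v5 -> 4
v10: WRITE a=21  (a history now [(1, 22), (2, 16), (4, 28), (7, 10), (8, 3), (10, 21)])
READ a @v5: history=[(1, 22), (2, 16), (4, 28), (7, 10), (8, 3), (10, 21)] -> pick v4 -> 28
v11: WRITE b=35  (b history now [(3, 20), (5, 4), (6, 35), (9, 33), (11, 35)])
READ b @v11: history=[(3, 20), (5, 4), (6, 35), (9, 33), (11, 35)] -> pick v11 -> 35
v12: WRITE a=38  (a history now [(1, 22), (2, 16), (4, 28), (7, 10), (8, 3), (10, 21), (12, 38)])
v13: WRITE b=9  (b history now [(3, 20), (5, 4), (6, 35), (9, 33), (11, 35), (13, 9)])
READ a @v8: history=[(1, 22), (2, 16), (4, 28), (7, 10), (8, 3), (10, 21), (12, 38)] -> pick v8 -> 3
v14: WRITE b=32  (b history now [(3, 20), (5, 4), (6, 35), (9, 33), (11, 35), (13, 9), (14, 32)])
READ b @v1: history=[(3, 20), (5, 4), (6, 35), (9, 33), (11, 35), (13, 9), (14, 32)] -> no version <= 1 -> NONE
READ b @v3: history=[(3, 20), (5, 4), (6, 35), (9, 33), (11, 35), (13, 9), (14, 32)] -> pick v3 -> 20
READ a @v8: history=[(1, 22), (2, 16), (4, 28), (7, 10), (8, 3), (10, 21), (12, 38)] -> pick v8 -> 3
READ b @v14: history=[(3, 20), (5, 4), (6, 35), (9, 33), (11, 35), (13, 9), (14, 32)] -> pick v14 -> 32
v15: WRITE a=27  (a history now [(1, 22), (2, 16), (4, 28), (7, 10), (8, 3), (10, 21), (12, 38), (15, 27)])
v16: WRITE b=23  (b history now [(3, 20), (5, 4), (6, 35), (9, 33), (11, 35), (13, 9), (14, 32), (16, 23)])
v17: WRITE a=13  (a history now [(1, 22), (2, 16), (4, 28), (7, 10), (8, 3), (10, 21), (12, 38), (15, 27), (17, 13)])
v18: WRITE a=35  (a history now [(1, 22), (2, 16), (4, 28), (7, 10), (8, 3), (10, 21), (12, 38), (15, 27), (17, 13), (18, 35)])
v19: WRITE a=27  (a history now [(1, 22), (2, 16), (4, 28), (7, 10), (8, 3), (10, 21), (12, 38), (15, 27), (17, 13), (18, 35), (19, 27)])
Read results in order: ['22', '4', '28', '35', '3', 'NONE', '20', '3', '32']
NONE count = 1

Answer: 1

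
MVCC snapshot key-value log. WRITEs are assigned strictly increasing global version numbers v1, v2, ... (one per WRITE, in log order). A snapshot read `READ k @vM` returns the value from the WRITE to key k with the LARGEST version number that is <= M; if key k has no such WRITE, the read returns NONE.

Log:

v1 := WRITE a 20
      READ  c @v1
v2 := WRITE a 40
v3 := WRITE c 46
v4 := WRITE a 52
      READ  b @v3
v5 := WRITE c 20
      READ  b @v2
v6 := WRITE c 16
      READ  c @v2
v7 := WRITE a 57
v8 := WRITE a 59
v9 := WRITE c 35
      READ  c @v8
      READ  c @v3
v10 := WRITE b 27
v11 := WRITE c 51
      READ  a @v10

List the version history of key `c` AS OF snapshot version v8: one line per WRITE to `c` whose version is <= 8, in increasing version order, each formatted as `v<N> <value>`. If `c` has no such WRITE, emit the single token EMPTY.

Answer: v3 46
v5 20
v6 16

Derivation:
Scan writes for key=c with version <= 8:
  v1 WRITE a 20 -> skip
  v2 WRITE a 40 -> skip
  v3 WRITE c 46 -> keep
  v4 WRITE a 52 -> skip
  v5 WRITE c 20 -> keep
  v6 WRITE c 16 -> keep
  v7 WRITE a 57 -> skip
  v8 WRITE a 59 -> skip
  v9 WRITE c 35 -> drop (> snap)
  v10 WRITE b 27 -> skip
  v11 WRITE c 51 -> drop (> snap)
Collected: [(3, 46), (5, 20), (6, 16)]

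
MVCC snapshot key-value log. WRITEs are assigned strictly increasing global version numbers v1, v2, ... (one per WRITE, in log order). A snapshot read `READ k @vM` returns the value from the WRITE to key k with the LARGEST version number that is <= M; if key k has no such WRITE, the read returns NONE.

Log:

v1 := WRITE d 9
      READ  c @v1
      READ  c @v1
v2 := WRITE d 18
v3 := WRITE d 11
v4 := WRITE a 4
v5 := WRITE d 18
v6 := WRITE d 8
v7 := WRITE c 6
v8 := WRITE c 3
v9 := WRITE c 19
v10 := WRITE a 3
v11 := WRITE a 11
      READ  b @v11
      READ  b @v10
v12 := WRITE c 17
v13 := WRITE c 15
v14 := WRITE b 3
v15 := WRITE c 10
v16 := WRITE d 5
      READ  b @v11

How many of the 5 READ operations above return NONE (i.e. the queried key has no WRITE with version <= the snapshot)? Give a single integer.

Answer: 5

Derivation:
v1: WRITE d=9  (d history now [(1, 9)])
READ c @v1: history=[] -> no version <= 1 -> NONE
READ c @v1: history=[] -> no version <= 1 -> NONE
v2: WRITE d=18  (d history now [(1, 9), (2, 18)])
v3: WRITE d=11  (d history now [(1, 9), (2, 18), (3, 11)])
v4: WRITE a=4  (a history now [(4, 4)])
v5: WRITE d=18  (d history now [(1, 9), (2, 18), (3, 11), (5, 18)])
v6: WRITE d=8  (d history now [(1, 9), (2, 18), (3, 11), (5, 18), (6, 8)])
v7: WRITE c=6  (c history now [(7, 6)])
v8: WRITE c=3  (c history now [(7, 6), (8, 3)])
v9: WRITE c=19  (c history now [(7, 6), (8, 3), (9, 19)])
v10: WRITE a=3  (a history now [(4, 4), (10, 3)])
v11: WRITE a=11  (a history now [(4, 4), (10, 3), (11, 11)])
READ b @v11: history=[] -> no version <= 11 -> NONE
READ b @v10: history=[] -> no version <= 10 -> NONE
v12: WRITE c=17  (c history now [(7, 6), (8, 3), (9, 19), (12, 17)])
v13: WRITE c=15  (c history now [(7, 6), (8, 3), (9, 19), (12, 17), (13, 15)])
v14: WRITE b=3  (b history now [(14, 3)])
v15: WRITE c=10  (c history now [(7, 6), (8, 3), (9, 19), (12, 17), (13, 15), (15, 10)])
v16: WRITE d=5  (d history now [(1, 9), (2, 18), (3, 11), (5, 18), (6, 8), (16, 5)])
READ b @v11: history=[(14, 3)] -> no version <= 11 -> NONE
Read results in order: ['NONE', 'NONE', 'NONE', 'NONE', 'NONE']
NONE count = 5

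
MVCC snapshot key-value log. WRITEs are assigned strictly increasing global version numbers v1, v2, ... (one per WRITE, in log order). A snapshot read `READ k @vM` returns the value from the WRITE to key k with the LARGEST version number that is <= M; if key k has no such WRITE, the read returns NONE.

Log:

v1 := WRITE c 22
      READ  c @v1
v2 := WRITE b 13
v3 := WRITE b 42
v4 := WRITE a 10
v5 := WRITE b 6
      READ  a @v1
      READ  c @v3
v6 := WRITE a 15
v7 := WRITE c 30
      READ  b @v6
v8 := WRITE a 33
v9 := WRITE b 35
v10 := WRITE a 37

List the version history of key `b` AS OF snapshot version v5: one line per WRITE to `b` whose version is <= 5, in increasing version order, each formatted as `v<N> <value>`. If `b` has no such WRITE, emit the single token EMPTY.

Answer: v2 13
v3 42
v5 6

Derivation:
Scan writes for key=b with version <= 5:
  v1 WRITE c 22 -> skip
  v2 WRITE b 13 -> keep
  v3 WRITE b 42 -> keep
  v4 WRITE a 10 -> skip
  v5 WRITE b 6 -> keep
  v6 WRITE a 15 -> skip
  v7 WRITE c 30 -> skip
  v8 WRITE a 33 -> skip
  v9 WRITE b 35 -> drop (> snap)
  v10 WRITE a 37 -> skip
Collected: [(2, 13), (3, 42), (5, 6)]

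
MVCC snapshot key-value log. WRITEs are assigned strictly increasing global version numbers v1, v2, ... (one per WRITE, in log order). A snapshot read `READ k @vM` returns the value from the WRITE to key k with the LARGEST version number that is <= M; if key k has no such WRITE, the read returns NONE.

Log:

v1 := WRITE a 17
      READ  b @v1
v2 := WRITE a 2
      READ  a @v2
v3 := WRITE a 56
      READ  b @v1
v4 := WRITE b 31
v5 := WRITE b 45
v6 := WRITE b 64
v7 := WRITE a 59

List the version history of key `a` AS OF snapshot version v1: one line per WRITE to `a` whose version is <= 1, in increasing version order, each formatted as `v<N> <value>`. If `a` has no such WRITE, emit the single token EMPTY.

Scan writes for key=a with version <= 1:
  v1 WRITE a 17 -> keep
  v2 WRITE a 2 -> drop (> snap)
  v3 WRITE a 56 -> drop (> snap)
  v4 WRITE b 31 -> skip
  v5 WRITE b 45 -> skip
  v6 WRITE b 64 -> skip
  v7 WRITE a 59 -> drop (> snap)
Collected: [(1, 17)]

Answer: v1 17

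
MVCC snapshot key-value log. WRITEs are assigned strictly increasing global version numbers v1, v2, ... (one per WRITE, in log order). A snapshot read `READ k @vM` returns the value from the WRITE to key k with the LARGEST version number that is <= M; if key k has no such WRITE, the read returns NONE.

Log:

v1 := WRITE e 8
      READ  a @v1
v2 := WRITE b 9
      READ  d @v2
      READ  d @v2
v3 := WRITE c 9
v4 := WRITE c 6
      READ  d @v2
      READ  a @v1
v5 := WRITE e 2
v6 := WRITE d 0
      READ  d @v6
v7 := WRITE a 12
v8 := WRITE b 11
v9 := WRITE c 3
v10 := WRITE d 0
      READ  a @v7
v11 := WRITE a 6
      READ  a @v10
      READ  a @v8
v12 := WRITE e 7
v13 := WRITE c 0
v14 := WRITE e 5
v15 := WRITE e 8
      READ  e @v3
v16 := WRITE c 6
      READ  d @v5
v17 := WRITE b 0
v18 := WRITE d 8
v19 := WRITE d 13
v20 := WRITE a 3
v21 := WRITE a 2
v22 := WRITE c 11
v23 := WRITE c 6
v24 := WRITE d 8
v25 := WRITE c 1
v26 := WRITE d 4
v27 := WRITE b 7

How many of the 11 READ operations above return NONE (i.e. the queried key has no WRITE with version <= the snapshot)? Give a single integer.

v1: WRITE e=8  (e history now [(1, 8)])
READ a @v1: history=[] -> no version <= 1 -> NONE
v2: WRITE b=9  (b history now [(2, 9)])
READ d @v2: history=[] -> no version <= 2 -> NONE
READ d @v2: history=[] -> no version <= 2 -> NONE
v3: WRITE c=9  (c history now [(3, 9)])
v4: WRITE c=6  (c history now [(3, 9), (4, 6)])
READ d @v2: history=[] -> no version <= 2 -> NONE
READ a @v1: history=[] -> no version <= 1 -> NONE
v5: WRITE e=2  (e history now [(1, 8), (5, 2)])
v6: WRITE d=0  (d history now [(6, 0)])
READ d @v6: history=[(6, 0)] -> pick v6 -> 0
v7: WRITE a=12  (a history now [(7, 12)])
v8: WRITE b=11  (b history now [(2, 9), (8, 11)])
v9: WRITE c=3  (c history now [(3, 9), (4, 6), (9, 3)])
v10: WRITE d=0  (d history now [(6, 0), (10, 0)])
READ a @v7: history=[(7, 12)] -> pick v7 -> 12
v11: WRITE a=6  (a history now [(7, 12), (11, 6)])
READ a @v10: history=[(7, 12), (11, 6)] -> pick v7 -> 12
READ a @v8: history=[(7, 12), (11, 6)] -> pick v7 -> 12
v12: WRITE e=7  (e history now [(1, 8), (5, 2), (12, 7)])
v13: WRITE c=0  (c history now [(3, 9), (4, 6), (9, 3), (13, 0)])
v14: WRITE e=5  (e history now [(1, 8), (5, 2), (12, 7), (14, 5)])
v15: WRITE e=8  (e history now [(1, 8), (5, 2), (12, 7), (14, 5), (15, 8)])
READ e @v3: history=[(1, 8), (5, 2), (12, 7), (14, 5), (15, 8)] -> pick v1 -> 8
v16: WRITE c=6  (c history now [(3, 9), (4, 6), (9, 3), (13, 0), (16, 6)])
READ d @v5: history=[(6, 0), (10, 0)] -> no version <= 5 -> NONE
v17: WRITE b=0  (b history now [(2, 9), (8, 11), (17, 0)])
v18: WRITE d=8  (d history now [(6, 0), (10, 0), (18, 8)])
v19: WRITE d=13  (d history now [(6, 0), (10, 0), (18, 8), (19, 13)])
v20: WRITE a=3  (a history now [(7, 12), (11, 6), (20, 3)])
v21: WRITE a=2  (a history now [(7, 12), (11, 6), (20, 3), (21, 2)])
v22: WRITE c=11  (c history now [(3, 9), (4, 6), (9, 3), (13, 0), (16, 6), (22, 11)])
v23: WRITE c=6  (c history now [(3, 9), (4, 6), (9, 3), (13, 0), (16, 6), (22, 11), (23, 6)])
v24: WRITE d=8  (d history now [(6, 0), (10, 0), (18, 8), (19, 13), (24, 8)])
v25: WRITE c=1  (c history now [(3, 9), (4, 6), (9, 3), (13, 0), (16, 6), (22, 11), (23, 6), (25, 1)])
v26: WRITE d=4  (d history now [(6, 0), (10, 0), (18, 8), (19, 13), (24, 8), (26, 4)])
v27: WRITE b=7  (b history now [(2, 9), (8, 11), (17, 0), (27, 7)])
Read results in order: ['NONE', 'NONE', 'NONE', 'NONE', 'NONE', '0', '12', '12', '12', '8', 'NONE']
NONE count = 6

Answer: 6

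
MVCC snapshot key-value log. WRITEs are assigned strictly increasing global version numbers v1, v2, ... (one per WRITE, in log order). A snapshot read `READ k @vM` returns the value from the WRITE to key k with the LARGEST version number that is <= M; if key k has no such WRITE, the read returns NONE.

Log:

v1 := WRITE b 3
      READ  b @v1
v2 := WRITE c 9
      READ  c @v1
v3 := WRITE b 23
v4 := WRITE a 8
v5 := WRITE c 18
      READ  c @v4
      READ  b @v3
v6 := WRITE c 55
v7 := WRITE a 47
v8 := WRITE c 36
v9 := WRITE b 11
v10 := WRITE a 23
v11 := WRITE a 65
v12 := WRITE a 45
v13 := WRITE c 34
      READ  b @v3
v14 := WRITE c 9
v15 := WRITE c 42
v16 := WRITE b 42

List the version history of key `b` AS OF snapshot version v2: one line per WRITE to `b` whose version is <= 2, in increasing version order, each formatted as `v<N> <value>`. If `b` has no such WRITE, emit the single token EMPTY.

Scan writes for key=b with version <= 2:
  v1 WRITE b 3 -> keep
  v2 WRITE c 9 -> skip
  v3 WRITE b 23 -> drop (> snap)
  v4 WRITE a 8 -> skip
  v5 WRITE c 18 -> skip
  v6 WRITE c 55 -> skip
  v7 WRITE a 47 -> skip
  v8 WRITE c 36 -> skip
  v9 WRITE b 11 -> drop (> snap)
  v10 WRITE a 23 -> skip
  v11 WRITE a 65 -> skip
  v12 WRITE a 45 -> skip
  v13 WRITE c 34 -> skip
  v14 WRITE c 9 -> skip
  v15 WRITE c 42 -> skip
  v16 WRITE b 42 -> drop (> snap)
Collected: [(1, 3)]

Answer: v1 3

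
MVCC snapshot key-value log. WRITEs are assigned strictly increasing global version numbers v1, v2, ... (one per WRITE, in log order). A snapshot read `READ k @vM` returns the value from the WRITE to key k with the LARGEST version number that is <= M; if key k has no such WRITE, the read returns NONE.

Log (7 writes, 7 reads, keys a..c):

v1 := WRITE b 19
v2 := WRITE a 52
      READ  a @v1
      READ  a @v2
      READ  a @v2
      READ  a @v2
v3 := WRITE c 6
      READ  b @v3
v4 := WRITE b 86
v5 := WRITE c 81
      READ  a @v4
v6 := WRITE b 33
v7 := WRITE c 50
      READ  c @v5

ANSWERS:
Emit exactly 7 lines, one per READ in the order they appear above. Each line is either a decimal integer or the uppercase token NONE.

Answer: NONE
52
52
52
19
52
81

Derivation:
v1: WRITE b=19  (b history now [(1, 19)])
v2: WRITE a=52  (a history now [(2, 52)])
READ a @v1: history=[(2, 52)] -> no version <= 1 -> NONE
READ a @v2: history=[(2, 52)] -> pick v2 -> 52
READ a @v2: history=[(2, 52)] -> pick v2 -> 52
READ a @v2: history=[(2, 52)] -> pick v2 -> 52
v3: WRITE c=6  (c history now [(3, 6)])
READ b @v3: history=[(1, 19)] -> pick v1 -> 19
v4: WRITE b=86  (b history now [(1, 19), (4, 86)])
v5: WRITE c=81  (c history now [(3, 6), (5, 81)])
READ a @v4: history=[(2, 52)] -> pick v2 -> 52
v6: WRITE b=33  (b history now [(1, 19), (4, 86), (6, 33)])
v7: WRITE c=50  (c history now [(3, 6), (5, 81), (7, 50)])
READ c @v5: history=[(3, 6), (5, 81), (7, 50)] -> pick v5 -> 81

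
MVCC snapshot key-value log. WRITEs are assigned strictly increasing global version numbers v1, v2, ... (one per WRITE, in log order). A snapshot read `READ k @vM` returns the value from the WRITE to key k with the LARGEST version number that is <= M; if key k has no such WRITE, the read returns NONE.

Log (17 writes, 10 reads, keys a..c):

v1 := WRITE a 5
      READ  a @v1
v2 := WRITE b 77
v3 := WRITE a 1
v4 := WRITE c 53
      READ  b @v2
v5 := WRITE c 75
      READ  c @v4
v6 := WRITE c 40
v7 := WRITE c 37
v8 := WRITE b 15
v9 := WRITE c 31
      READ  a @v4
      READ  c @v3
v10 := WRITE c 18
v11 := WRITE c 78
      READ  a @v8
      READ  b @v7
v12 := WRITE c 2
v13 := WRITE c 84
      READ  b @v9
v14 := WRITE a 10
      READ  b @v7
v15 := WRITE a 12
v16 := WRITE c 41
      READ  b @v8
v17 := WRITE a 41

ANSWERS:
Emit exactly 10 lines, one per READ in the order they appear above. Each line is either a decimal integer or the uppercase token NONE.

v1: WRITE a=5  (a history now [(1, 5)])
READ a @v1: history=[(1, 5)] -> pick v1 -> 5
v2: WRITE b=77  (b history now [(2, 77)])
v3: WRITE a=1  (a history now [(1, 5), (3, 1)])
v4: WRITE c=53  (c history now [(4, 53)])
READ b @v2: history=[(2, 77)] -> pick v2 -> 77
v5: WRITE c=75  (c history now [(4, 53), (5, 75)])
READ c @v4: history=[(4, 53), (5, 75)] -> pick v4 -> 53
v6: WRITE c=40  (c history now [(4, 53), (5, 75), (6, 40)])
v7: WRITE c=37  (c history now [(4, 53), (5, 75), (6, 40), (7, 37)])
v8: WRITE b=15  (b history now [(2, 77), (8, 15)])
v9: WRITE c=31  (c history now [(4, 53), (5, 75), (6, 40), (7, 37), (9, 31)])
READ a @v4: history=[(1, 5), (3, 1)] -> pick v3 -> 1
READ c @v3: history=[(4, 53), (5, 75), (6, 40), (7, 37), (9, 31)] -> no version <= 3 -> NONE
v10: WRITE c=18  (c history now [(4, 53), (5, 75), (6, 40), (7, 37), (9, 31), (10, 18)])
v11: WRITE c=78  (c history now [(4, 53), (5, 75), (6, 40), (7, 37), (9, 31), (10, 18), (11, 78)])
READ a @v8: history=[(1, 5), (3, 1)] -> pick v3 -> 1
READ b @v7: history=[(2, 77), (8, 15)] -> pick v2 -> 77
v12: WRITE c=2  (c history now [(4, 53), (5, 75), (6, 40), (7, 37), (9, 31), (10, 18), (11, 78), (12, 2)])
v13: WRITE c=84  (c history now [(4, 53), (5, 75), (6, 40), (7, 37), (9, 31), (10, 18), (11, 78), (12, 2), (13, 84)])
READ b @v9: history=[(2, 77), (8, 15)] -> pick v8 -> 15
v14: WRITE a=10  (a history now [(1, 5), (3, 1), (14, 10)])
READ b @v7: history=[(2, 77), (8, 15)] -> pick v2 -> 77
v15: WRITE a=12  (a history now [(1, 5), (3, 1), (14, 10), (15, 12)])
v16: WRITE c=41  (c history now [(4, 53), (5, 75), (6, 40), (7, 37), (9, 31), (10, 18), (11, 78), (12, 2), (13, 84), (16, 41)])
READ b @v8: history=[(2, 77), (8, 15)] -> pick v8 -> 15
v17: WRITE a=41  (a history now [(1, 5), (3, 1), (14, 10), (15, 12), (17, 41)])

Answer: 5
77
53
1
NONE
1
77
15
77
15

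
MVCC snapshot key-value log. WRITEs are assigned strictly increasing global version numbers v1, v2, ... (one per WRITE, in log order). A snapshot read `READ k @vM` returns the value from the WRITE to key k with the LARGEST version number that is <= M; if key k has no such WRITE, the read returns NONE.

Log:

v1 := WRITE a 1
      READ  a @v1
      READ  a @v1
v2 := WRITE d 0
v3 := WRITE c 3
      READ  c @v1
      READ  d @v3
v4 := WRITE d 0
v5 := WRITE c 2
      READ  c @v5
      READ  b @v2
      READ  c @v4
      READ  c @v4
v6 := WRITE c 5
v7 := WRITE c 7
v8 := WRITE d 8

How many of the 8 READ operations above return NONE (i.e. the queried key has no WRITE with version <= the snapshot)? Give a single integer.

Answer: 2

Derivation:
v1: WRITE a=1  (a history now [(1, 1)])
READ a @v1: history=[(1, 1)] -> pick v1 -> 1
READ a @v1: history=[(1, 1)] -> pick v1 -> 1
v2: WRITE d=0  (d history now [(2, 0)])
v3: WRITE c=3  (c history now [(3, 3)])
READ c @v1: history=[(3, 3)] -> no version <= 1 -> NONE
READ d @v3: history=[(2, 0)] -> pick v2 -> 0
v4: WRITE d=0  (d history now [(2, 0), (4, 0)])
v5: WRITE c=2  (c history now [(3, 3), (5, 2)])
READ c @v5: history=[(3, 3), (5, 2)] -> pick v5 -> 2
READ b @v2: history=[] -> no version <= 2 -> NONE
READ c @v4: history=[(3, 3), (5, 2)] -> pick v3 -> 3
READ c @v4: history=[(3, 3), (5, 2)] -> pick v3 -> 3
v6: WRITE c=5  (c history now [(3, 3), (5, 2), (6, 5)])
v7: WRITE c=7  (c history now [(3, 3), (5, 2), (6, 5), (7, 7)])
v8: WRITE d=8  (d history now [(2, 0), (4, 0), (8, 8)])
Read results in order: ['1', '1', 'NONE', '0', '2', 'NONE', '3', '3']
NONE count = 2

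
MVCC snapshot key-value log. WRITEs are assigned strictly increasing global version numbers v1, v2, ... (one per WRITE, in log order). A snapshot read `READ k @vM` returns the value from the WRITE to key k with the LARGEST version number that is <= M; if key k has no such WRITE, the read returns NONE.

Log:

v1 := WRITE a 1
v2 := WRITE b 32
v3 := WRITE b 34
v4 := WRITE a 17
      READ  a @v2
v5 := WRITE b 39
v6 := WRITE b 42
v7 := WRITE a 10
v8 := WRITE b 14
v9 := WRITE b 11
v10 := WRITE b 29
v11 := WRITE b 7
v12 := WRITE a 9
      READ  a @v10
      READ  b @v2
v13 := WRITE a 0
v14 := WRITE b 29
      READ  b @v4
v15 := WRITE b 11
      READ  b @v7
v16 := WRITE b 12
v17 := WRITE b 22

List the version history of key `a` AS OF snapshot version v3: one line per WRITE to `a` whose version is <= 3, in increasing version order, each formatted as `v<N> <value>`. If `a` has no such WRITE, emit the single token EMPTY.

Answer: v1 1

Derivation:
Scan writes for key=a with version <= 3:
  v1 WRITE a 1 -> keep
  v2 WRITE b 32 -> skip
  v3 WRITE b 34 -> skip
  v4 WRITE a 17 -> drop (> snap)
  v5 WRITE b 39 -> skip
  v6 WRITE b 42 -> skip
  v7 WRITE a 10 -> drop (> snap)
  v8 WRITE b 14 -> skip
  v9 WRITE b 11 -> skip
  v10 WRITE b 29 -> skip
  v11 WRITE b 7 -> skip
  v12 WRITE a 9 -> drop (> snap)
  v13 WRITE a 0 -> drop (> snap)
  v14 WRITE b 29 -> skip
  v15 WRITE b 11 -> skip
  v16 WRITE b 12 -> skip
  v17 WRITE b 22 -> skip
Collected: [(1, 1)]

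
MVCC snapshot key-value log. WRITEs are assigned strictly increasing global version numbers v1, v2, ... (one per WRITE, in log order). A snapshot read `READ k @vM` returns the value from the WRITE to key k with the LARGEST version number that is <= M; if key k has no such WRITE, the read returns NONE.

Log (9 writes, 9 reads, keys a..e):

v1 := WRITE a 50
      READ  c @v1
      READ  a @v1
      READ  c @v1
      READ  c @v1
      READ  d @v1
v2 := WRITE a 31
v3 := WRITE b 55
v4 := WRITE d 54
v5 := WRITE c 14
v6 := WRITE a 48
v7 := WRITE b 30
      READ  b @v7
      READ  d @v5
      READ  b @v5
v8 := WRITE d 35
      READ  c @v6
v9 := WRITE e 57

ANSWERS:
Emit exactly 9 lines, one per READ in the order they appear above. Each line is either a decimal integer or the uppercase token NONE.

v1: WRITE a=50  (a history now [(1, 50)])
READ c @v1: history=[] -> no version <= 1 -> NONE
READ a @v1: history=[(1, 50)] -> pick v1 -> 50
READ c @v1: history=[] -> no version <= 1 -> NONE
READ c @v1: history=[] -> no version <= 1 -> NONE
READ d @v1: history=[] -> no version <= 1 -> NONE
v2: WRITE a=31  (a history now [(1, 50), (2, 31)])
v3: WRITE b=55  (b history now [(3, 55)])
v4: WRITE d=54  (d history now [(4, 54)])
v5: WRITE c=14  (c history now [(5, 14)])
v6: WRITE a=48  (a history now [(1, 50), (2, 31), (6, 48)])
v7: WRITE b=30  (b history now [(3, 55), (7, 30)])
READ b @v7: history=[(3, 55), (7, 30)] -> pick v7 -> 30
READ d @v5: history=[(4, 54)] -> pick v4 -> 54
READ b @v5: history=[(3, 55), (7, 30)] -> pick v3 -> 55
v8: WRITE d=35  (d history now [(4, 54), (8, 35)])
READ c @v6: history=[(5, 14)] -> pick v5 -> 14
v9: WRITE e=57  (e history now [(9, 57)])

Answer: NONE
50
NONE
NONE
NONE
30
54
55
14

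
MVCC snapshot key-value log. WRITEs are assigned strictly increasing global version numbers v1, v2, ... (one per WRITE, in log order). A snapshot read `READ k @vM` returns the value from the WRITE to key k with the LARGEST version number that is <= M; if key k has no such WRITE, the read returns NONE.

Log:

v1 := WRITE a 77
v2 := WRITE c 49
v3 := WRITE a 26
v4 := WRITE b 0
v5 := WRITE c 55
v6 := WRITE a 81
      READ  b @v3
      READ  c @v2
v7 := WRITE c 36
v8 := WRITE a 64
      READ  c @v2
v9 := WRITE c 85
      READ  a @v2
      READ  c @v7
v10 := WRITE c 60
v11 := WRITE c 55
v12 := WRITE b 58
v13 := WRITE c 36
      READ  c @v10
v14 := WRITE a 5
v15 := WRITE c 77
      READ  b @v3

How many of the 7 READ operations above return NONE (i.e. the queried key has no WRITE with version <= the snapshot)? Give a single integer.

v1: WRITE a=77  (a history now [(1, 77)])
v2: WRITE c=49  (c history now [(2, 49)])
v3: WRITE a=26  (a history now [(1, 77), (3, 26)])
v4: WRITE b=0  (b history now [(4, 0)])
v5: WRITE c=55  (c history now [(2, 49), (5, 55)])
v6: WRITE a=81  (a history now [(1, 77), (3, 26), (6, 81)])
READ b @v3: history=[(4, 0)] -> no version <= 3 -> NONE
READ c @v2: history=[(2, 49), (5, 55)] -> pick v2 -> 49
v7: WRITE c=36  (c history now [(2, 49), (5, 55), (7, 36)])
v8: WRITE a=64  (a history now [(1, 77), (3, 26), (6, 81), (8, 64)])
READ c @v2: history=[(2, 49), (5, 55), (7, 36)] -> pick v2 -> 49
v9: WRITE c=85  (c history now [(2, 49), (5, 55), (7, 36), (9, 85)])
READ a @v2: history=[(1, 77), (3, 26), (6, 81), (8, 64)] -> pick v1 -> 77
READ c @v7: history=[(2, 49), (5, 55), (7, 36), (9, 85)] -> pick v7 -> 36
v10: WRITE c=60  (c history now [(2, 49), (5, 55), (7, 36), (9, 85), (10, 60)])
v11: WRITE c=55  (c history now [(2, 49), (5, 55), (7, 36), (9, 85), (10, 60), (11, 55)])
v12: WRITE b=58  (b history now [(4, 0), (12, 58)])
v13: WRITE c=36  (c history now [(2, 49), (5, 55), (7, 36), (9, 85), (10, 60), (11, 55), (13, 36)])
READ c @v10: history=[(2, 49), (5, 55), (7, 36), (9, 85), (10, 60), (11, 55), (13, 36)] -> pick v10 -> 60
v14: WRITE a=5  (a history now [(1, 77), (3, 26), (6, 81), (8, 64), (14, 5)])
v15: WRITE c=77  (c history now [(2, 49), (5, 55), (7, 36), (9, 85), (10, 60), (11, 55), (13, 36), (15, 77)])
READ b @v3: history=[(4, 0), (12, 58)] -> no version <= 3 -> NONE
Read results in order: ['NONE', '49', '49', '77', '36', '60', 'NONE']
NONE count = 2

Answer: 2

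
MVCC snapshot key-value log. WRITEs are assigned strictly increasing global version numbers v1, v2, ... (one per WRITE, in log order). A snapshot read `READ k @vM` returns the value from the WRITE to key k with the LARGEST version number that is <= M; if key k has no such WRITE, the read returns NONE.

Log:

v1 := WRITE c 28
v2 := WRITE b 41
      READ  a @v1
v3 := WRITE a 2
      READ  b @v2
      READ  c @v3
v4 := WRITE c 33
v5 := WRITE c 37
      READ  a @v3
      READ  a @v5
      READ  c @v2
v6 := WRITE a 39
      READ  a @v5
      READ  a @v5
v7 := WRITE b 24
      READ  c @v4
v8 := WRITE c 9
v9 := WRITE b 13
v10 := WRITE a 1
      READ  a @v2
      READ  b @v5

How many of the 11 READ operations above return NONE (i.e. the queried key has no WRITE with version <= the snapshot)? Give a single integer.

v1: WRITE c=28  (c history now [(1, 28)])
v2: WRITE b=41  (b history now [(2, 41)])
READ a @v1: history=[] -> no version <= 1 -> NONE
v3: WRITE a=2  (a history now [(3, 2)])
READ b @v2: history=[(2, 41)] -> pick v2 -> 41
READ c @v3: history=[(1, 28)] -> pick v1 -> 28
v4: WRITE c=33  (c history now [(1, 28), (4, 33)])
v5: WRITE c=37  (c history now [(1, 28), (4, 33), (5, 37)])
READ a @v3: history=[(3, 2)] -> pick v3 -> 2
READ a @v5: history=[(3, 2)] -> pick v3 -> 2
READ c @v2: history=[(1, 28), (4, 33), (5, 37)] -> pick v1 -> 28
v6: WRITE a=39  (a history now [(3, 2), (6, 39)])
READ a @v5: history=[(3, 2), (6, 39)] -> pick v3 -> 2
READ a @v5: history=[(3, 2), (6, 39)] -> pick v3 -> 2
v7: WRITE b=24  (b history now [(2, 41), (7, 24)])
READ c @v4: history=[(1, 28), (4, 33), (5, 37)] -> pick v4 -> 33
v8: WRITE c=9  (c history now [(1, 28), (4, 33), (5, 37), (8, 9)])
v9: WRITE b=13  (b history now [(2, 41), (7, 24), (9, 13)])
v10: WRITE a=1  (a history now [(3, 2), (6, 39), (10, 1)])
READ a @v2: history=[(3, 2), (6, 39), (10, 1)] -> no version <= 2 -> NONE
READ b @v5: history=[(2, 41), (7, 24), (9, 13)] -> pick v2 -> 41
Read results in order: ['NONE', '41', '28', '2', '2', '28', '2', '2', '33', 'NONE', '41']
NONE count = 2

Answer: 2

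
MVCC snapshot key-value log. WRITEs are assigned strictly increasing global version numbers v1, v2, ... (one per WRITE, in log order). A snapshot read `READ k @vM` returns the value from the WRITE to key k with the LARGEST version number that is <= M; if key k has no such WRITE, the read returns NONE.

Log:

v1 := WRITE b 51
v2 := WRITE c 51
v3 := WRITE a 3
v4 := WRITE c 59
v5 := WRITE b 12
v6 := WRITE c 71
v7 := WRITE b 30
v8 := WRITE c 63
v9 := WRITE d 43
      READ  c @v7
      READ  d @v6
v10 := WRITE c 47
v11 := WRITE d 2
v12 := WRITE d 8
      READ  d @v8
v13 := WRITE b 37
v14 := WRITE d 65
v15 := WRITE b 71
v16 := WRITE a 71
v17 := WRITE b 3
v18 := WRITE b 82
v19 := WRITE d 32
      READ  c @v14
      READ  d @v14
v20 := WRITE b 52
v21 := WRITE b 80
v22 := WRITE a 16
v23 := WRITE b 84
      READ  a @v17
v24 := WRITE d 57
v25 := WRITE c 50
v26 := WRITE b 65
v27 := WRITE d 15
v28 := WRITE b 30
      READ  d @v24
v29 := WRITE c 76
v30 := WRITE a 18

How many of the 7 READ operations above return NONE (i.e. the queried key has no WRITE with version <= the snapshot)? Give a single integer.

v1: WRITE b=51  (b history now [(1, 51)])
v2: WRITE c=51  (c history now [(2, 51)])
v3: WRITE a=3  (a history now [(3, 3)])
v4: WRITE c=59  (c history now [(2, 51), (4, 59)])
v5: WRITE b=12  (b history now [(1, 51), (5, 12)])
v6: WRITE c=71  (c history now [(2, 51), (4, 59), (6, 71)])
v7: WRITE b=30  (b history now [(1, 51), (5, 12), (7, 30)])
v8: WRITE c=63  (c history now [(2, 51), (4, 59), (6, 71), (8, 63)])
v9: WRITE d=43  (d history now [(9, 43)])
READ c @v7: history=[(2, 51), (4, 59), (6, 71), (8, 63)] -> pick v6 -> 71
READ d @v6: history=[(9, 43)] -> no version <= 6 -> NONE
v10: WRITE c=47  (c history now [(2, 51), (4, 59), (6, 71), (8, 63), (10, 47)])
v11: WRITE d=2  (d history now [(9, 43), (11, 2)])
v12: WRITE d=8  (d history now [(9, 43), (11, 2), (12, 8)])
READ d @v8: history=[(9, 43), (11, 2), (12, 8)] -> no version <= 8 -> NONE
v13: WRITE b=37  (b history now [(1, 51), (5, 12), (7, 30), (13, 37)])
v14: WRITE d=65  (d history now [(9, 43), (11, 2), (12, 8), (14, 65)])
v15: WRITE b=71  (b history now [(1, 51), (5, 12), (7, 30), (13, 37), (15, 71)])
v16: WRITE a=71  (a history now [(3, 3), (16, 71)])
v17: WRITE b=3  (b history now [(1, 51), (5, 12), (7, 30), (13, 37), (15, 71), (17, 3)])
v18: WRITE b=82  (b history now [(1, 51), (5, 12), (7, 30), (13, 37), (15, 71), (17, 3), (18, 82)])
v19: WRITE d=32  (d history now [(9, 43), (11, 2), (12, 8), (14, 65), (19, 32)])
READ c @v14: history=[(2, 51), (4, 59), (6, 71), (8, 63), (10, 47)] -> pick v10 -> 47
READ d @v14: history=[(9, 43), (11, 2), (12, 8), (14, 65), (19, 32)] -> pick v14 -> 65
v20: WRITE b=52  (b history now [(1, 51), (5, 12), (7, 30), (13, 37), (15, 71), (17, 3), (18, 82), (20, 52)])
v21: WRITE b=80  (b history now [(1, 51), (5, 12), (7, 30), (13, 37), (15, 71), (17, 3), (18, 82), (20, 52), (21, 80)])
v22: WRITE a=16  (a history now [(3, 3), (16, 71), (22, 16)])
v23: WRITE b=84  (b history now [(1, 51), (5, 12), (7, 30), (13, 37), (15, 71), (17, 3), (18, 82), (20, 52), (21, 80), (23, 84)])
READ a @v17: history=[(3, 3), (16, 71), (22, 16)] -> pick v16 -> 71
v24: WRITE d=57  (d history now [(9, 43), (11, 2), (12, 8), (14, 65), (19, 32), (24, 57)])
v25: WRITE c=50  (c history now [(2, 51), (4, 59), (6, 71), (8, 63), (10, 47), (25, 50)])
v26: WRITE b=65  (b history now [(1, 51), (5, 12), (7, 30), (13, 37), (15, 71), (17, 3), (18, 82), (20, 52), (21, 80), (23, 84), (26, 65)])
v27: WRITE d=15  (d history now [(9, 43), (11, 2), (12, 8), (14, 65), (19, 32), (24, 57), (27, 15)])
v28: WRITE b=30  (b history now [(1, 51), (5, 12), (7, 30), (13, 37), (15, 71), (17, 3), (18, 82), (20, 52), (21, 80), (23, 84), (26, 65), (28, 30)])
READ d @v24: history=[(9, 43), (11, 2), (12, 8), (14, 65), (19, 32), (24, 57), (27, 15)] -> pick v24 -> 57
v29: WRITE c=76  (c history now [(2, 51), (4, 59), (6, 71), (8, 63), (10, 47), (25, 50), (29, 76)])
v30: WRITE a=18  (a history now [(3, 3), (16, 71), (22, 16), (30, 18)])
Read results in order: ['71', 'NONE', 'NONE', '47', '65', '71', '57']
NONE count = 2

Answer: 2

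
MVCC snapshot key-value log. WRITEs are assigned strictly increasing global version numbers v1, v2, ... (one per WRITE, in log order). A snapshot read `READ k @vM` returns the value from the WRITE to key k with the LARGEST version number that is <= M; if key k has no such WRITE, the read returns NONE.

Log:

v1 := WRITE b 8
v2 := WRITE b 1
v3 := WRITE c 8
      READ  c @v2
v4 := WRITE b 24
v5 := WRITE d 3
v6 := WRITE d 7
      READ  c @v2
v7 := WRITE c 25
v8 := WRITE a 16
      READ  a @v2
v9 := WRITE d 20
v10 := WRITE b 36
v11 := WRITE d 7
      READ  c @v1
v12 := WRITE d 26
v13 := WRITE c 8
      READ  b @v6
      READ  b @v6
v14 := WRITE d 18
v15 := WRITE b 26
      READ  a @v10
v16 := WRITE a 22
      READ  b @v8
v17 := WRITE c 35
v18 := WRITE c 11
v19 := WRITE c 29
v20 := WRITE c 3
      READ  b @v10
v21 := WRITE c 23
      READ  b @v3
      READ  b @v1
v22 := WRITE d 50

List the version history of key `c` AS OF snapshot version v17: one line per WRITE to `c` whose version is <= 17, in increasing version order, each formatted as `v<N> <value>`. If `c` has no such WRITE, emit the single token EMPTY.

Answer: v3 8
v7 25
v13 8
v17 35

Derivation:
Scan writes for key=c with version <= 17:
  v1 WRITE b 8 -> skip
  v2 WRITE b 1 -> skip
  v3 WRITE c 8 -> keep
  v4 WRITE b 24 -> skip
  v5 WRITE d 3 -> skip
  v6 WRITE d 7 -> skip
  v7 WRITE c 25 -> keep
  v8 WRITE a 16 -> skip
  v9 WRITE d 20 -> skip
  v10 WRITE b 36 -> skip
  v11 WRITE d 7 -> skip
  v12 WRITE d 26 -> skip
  v13 WRITE c 8 -> keep
  v14 WRITE d 18 -> skip
  v15 WRITE b 26 -> skip
  v16 WRITE a 22 -> skip
  v17 WRITE c 35 -> keep
  v18 WRITE c 11 -> drop (> snap)
  v19 WRITE c 29 -> drop (> snap)
  v20 WRITE c 3 -> drop (> snap)
  v21 WRITE c 23 -> drop (> snap)
  v22 WRITE d 50 -> skip
Collected: [(3, 8), (7, 25), (13, 8), (17, 35)]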